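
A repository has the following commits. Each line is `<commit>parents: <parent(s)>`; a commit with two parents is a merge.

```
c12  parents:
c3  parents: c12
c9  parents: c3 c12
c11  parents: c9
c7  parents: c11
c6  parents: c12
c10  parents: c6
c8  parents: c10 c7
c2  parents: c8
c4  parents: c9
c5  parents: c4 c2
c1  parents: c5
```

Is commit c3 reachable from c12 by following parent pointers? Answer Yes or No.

Ancestors of c12: {c12}.
c3 is not in that set, so it is not an ancestor of c12.

No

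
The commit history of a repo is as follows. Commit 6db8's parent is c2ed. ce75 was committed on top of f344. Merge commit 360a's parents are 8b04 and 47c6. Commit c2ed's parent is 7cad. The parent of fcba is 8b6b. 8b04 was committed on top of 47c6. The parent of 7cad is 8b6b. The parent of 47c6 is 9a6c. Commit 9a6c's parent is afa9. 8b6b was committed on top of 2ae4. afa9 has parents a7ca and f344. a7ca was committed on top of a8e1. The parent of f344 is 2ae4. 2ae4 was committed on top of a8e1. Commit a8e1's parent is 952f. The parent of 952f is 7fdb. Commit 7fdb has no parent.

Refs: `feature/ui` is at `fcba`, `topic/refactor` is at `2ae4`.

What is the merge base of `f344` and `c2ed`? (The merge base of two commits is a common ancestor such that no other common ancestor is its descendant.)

Ancestors of f344: {2ae4, 7fdb, 952f, a8e1, f344}.
Ancestors of c2ed: {2ae4, 7cad, 7fdb, 8b6b, 952f, a8e1, c2ed}.
Common ancestors: {2ae4, 7fdb, 952f, a8e1}.
Among these, 2ae4 is not an ancestor of any other common ancestor — it is the merge base.

2ae4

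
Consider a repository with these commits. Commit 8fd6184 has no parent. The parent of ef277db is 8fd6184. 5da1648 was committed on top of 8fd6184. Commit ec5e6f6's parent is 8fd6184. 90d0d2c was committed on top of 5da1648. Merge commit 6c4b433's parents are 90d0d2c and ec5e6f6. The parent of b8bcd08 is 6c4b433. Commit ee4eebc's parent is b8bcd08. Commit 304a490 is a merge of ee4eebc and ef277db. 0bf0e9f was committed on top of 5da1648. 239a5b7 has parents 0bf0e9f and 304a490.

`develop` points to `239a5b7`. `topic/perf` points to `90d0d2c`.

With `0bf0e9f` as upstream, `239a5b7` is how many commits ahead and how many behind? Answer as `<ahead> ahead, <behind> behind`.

Reachable from 239a5b7: {0bf0e9f, 239a5b7, 304a490, 5da1648, 6c4b433, 8fd6184, 90d0d2c, b8bcd08, ec5e6f6, ee4eebc, ef277db}.
Reachable from 0bf0e9f: {0bf0e9f, 5da1648, 8fd6184}.
Only in 239a5b7's history (ahead): {239a5b7, 304a490, 6c4b433, 90d0d2c, b8bcd08, ec5e6f6, ee4eebc, ef277db} — 8.
Only in 0bf0e9f's history (behind): {} — 0.

8 ahead, 0 behind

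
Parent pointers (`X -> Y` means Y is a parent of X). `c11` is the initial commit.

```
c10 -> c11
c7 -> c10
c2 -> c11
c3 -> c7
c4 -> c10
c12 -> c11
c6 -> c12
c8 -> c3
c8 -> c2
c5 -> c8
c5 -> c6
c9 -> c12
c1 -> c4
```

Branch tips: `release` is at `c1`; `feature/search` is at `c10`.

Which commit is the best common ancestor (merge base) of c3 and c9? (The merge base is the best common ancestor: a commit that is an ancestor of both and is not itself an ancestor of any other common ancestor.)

c11

Ancestors of c3: {c10, c11, c3, c7}.
Ancestors of c9: {c11, c12, c9}.
Common ancestors: {c11}.
The only common ancestor is c11, so it is the merge base.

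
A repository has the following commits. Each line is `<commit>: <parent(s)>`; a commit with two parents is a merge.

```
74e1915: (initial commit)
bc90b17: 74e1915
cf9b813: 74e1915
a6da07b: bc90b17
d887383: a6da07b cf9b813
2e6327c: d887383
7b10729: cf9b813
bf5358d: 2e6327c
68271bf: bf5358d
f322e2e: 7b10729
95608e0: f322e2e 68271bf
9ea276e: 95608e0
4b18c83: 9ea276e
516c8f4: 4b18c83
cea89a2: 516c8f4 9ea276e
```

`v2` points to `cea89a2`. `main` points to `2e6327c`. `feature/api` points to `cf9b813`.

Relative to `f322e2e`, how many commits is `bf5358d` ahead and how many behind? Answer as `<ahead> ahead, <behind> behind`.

5 ahead, 2 behind

Reachable from bf5358d: {2e6327c, 74e1915, a6da07b, bc90b17, bf5358d, cf9b813, d887383}.
Reachable from f322e2e: {74e1915, 7b10729, cf9b813, f322e2e}.
Only in bf5358d's history (ahead): {2e6327c, a6da07b, bc90b17, bf5358d, d887383} — 5.
Only in f322e2e's history (behind): {7b10729, f322e2e} — 2.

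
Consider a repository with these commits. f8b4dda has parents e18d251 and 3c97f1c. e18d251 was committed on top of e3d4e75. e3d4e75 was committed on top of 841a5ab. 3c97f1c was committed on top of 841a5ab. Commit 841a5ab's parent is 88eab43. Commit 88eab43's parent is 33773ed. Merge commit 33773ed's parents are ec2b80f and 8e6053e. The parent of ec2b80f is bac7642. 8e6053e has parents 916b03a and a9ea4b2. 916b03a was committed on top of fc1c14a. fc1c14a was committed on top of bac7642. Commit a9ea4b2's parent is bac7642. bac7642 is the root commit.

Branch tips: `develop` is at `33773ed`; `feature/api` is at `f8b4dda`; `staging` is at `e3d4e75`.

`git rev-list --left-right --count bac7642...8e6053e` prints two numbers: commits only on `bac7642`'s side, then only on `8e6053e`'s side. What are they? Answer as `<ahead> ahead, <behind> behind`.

0 ahead, 4 behind

Reachable from bac7642: {bac7642}.
Reachable from 8e6053e: {8e6053e, 916b03a, a9ea4b2, bac7642, fc1c14a}.
Only in bac7642's history (ahead): {} — 0.
Only in 8e6053e's history (behind): {8e6053e, 916b03a, a9ea4b2, fc1c14a} — 4.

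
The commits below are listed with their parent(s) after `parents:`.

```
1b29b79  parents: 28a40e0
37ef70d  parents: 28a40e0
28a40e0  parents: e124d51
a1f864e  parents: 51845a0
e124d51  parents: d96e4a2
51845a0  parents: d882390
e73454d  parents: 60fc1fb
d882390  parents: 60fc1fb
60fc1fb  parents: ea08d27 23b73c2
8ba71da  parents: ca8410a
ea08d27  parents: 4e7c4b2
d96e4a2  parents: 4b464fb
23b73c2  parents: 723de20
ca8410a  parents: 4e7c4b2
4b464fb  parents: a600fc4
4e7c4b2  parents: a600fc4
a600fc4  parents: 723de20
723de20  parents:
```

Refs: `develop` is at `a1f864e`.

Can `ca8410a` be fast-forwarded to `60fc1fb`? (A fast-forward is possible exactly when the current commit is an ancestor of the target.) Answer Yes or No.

No

A fast-forward from ca8410a to 60fc1fb is possible iff ca8410a is an ancestor of 60fc1fb.
Ancestors of 60fc1fb: {23b73c2, 4e7c4b2, 60fc1fb, 723de20, a600fc4, ea08d27}.
ca8410a is not among them, so fast-forward is not possible.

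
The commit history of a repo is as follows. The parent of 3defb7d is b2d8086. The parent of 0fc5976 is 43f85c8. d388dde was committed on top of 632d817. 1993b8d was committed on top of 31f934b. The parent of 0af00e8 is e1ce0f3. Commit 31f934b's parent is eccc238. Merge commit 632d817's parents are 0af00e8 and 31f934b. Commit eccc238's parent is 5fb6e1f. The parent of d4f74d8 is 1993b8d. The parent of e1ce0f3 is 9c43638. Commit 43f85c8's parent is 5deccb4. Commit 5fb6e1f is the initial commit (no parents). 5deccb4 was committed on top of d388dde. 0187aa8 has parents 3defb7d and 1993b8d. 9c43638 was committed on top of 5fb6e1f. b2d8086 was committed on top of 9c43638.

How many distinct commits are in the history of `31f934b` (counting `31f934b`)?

Walking parent pointers from 31f934b: reachable set = {31f934b, 5fb6e1f, eccc238}.
That is 3 commits.

3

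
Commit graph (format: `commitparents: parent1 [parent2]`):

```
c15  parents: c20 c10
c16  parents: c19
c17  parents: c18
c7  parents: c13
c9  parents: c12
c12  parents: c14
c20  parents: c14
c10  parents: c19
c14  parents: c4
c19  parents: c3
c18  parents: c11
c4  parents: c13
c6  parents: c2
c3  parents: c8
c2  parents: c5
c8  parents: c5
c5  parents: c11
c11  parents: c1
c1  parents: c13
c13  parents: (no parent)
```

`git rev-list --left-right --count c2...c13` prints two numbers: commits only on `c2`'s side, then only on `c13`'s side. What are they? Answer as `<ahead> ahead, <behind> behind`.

4 ahead, 0 behind

Reachable from c2: {c1, c11, c13, c2, c5}.
Reachable from c13: {c13}.
Only in c2's history (ahead): {c1, c11, c2, c5} — 4.
Only in c13's history (behind): {} — 0.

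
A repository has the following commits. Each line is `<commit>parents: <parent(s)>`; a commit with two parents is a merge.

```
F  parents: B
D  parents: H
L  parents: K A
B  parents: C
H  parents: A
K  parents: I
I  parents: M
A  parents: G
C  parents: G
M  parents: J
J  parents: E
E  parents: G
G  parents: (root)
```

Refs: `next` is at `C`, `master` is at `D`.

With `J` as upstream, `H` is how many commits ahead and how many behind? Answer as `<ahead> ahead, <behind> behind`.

2 ahead, 2 behind

Reachable from H: {A, G, H}.
Reachable from J: {E, G, J}.
Only in H's history (ahead): {A, H} — 2.
Only in J's history (behind): {E, J} — 2.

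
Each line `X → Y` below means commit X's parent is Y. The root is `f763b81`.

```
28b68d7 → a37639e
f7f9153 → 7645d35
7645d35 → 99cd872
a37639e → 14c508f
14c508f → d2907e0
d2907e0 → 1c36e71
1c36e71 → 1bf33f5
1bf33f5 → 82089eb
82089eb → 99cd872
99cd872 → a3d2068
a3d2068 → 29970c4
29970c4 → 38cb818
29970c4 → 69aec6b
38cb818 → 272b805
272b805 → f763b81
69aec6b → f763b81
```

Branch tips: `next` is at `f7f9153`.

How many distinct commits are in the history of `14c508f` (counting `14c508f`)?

Walking parent pointers from 14c508f: reachable set = {14c508f, 1bf33f5, 1c36e71, 272b805, 29970c4, 38cb818, 69aec6b, 82089eb, 99cd872, a3d2068, d2907e0, f763b81}.
That is 12 commits.

12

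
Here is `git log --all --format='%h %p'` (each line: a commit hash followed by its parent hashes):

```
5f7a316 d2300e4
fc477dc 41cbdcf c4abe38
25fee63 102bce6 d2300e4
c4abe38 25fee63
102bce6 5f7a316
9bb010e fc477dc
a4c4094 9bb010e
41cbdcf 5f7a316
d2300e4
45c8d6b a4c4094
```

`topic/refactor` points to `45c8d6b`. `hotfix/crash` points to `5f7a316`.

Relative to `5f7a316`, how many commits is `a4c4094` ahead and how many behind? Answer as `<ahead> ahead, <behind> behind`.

Reachable from a4c4094: {102bce6, 25fee63, 41cbdcf, 5f7a316, 9bb010e, a4c4094, c4abe38, d2300e4, fc477dc}.
Reachable from 5f7a316: {5f7a316, d2300e4}.
Only in a4c4094's history (ahead): {102bce6, 25fee63, 41cbdcf, 9bb010e, a4c4094, c4abe38, fc477dc} — 7.
Only in 5f7a316's history (behind): {} — 0.

7 ahead, 0 behind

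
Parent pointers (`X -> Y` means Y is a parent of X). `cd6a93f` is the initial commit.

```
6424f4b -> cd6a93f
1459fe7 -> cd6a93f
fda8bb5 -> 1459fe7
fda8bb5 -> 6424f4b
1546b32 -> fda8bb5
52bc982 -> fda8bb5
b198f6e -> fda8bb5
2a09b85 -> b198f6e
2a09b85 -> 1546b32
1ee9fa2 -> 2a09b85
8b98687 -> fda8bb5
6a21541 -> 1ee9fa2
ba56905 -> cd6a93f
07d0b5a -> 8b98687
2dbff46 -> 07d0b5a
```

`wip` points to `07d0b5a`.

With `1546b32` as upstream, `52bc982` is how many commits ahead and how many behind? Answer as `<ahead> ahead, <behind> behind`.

Reachable from 52bc982: {1459fe7, 52bc982, 6424f4b, cd6a93f, fda8bb5}.
Reachable from 1546b32: {1459fe7, 1546b32, 6424f4b, cd6a93f, fda8bb5}.
Only in 52bc982's history (ahead): {52bc982} — 1.
Only in 1546b32's history (behind): {1546b32} — 1.

1 ahead, 1 behind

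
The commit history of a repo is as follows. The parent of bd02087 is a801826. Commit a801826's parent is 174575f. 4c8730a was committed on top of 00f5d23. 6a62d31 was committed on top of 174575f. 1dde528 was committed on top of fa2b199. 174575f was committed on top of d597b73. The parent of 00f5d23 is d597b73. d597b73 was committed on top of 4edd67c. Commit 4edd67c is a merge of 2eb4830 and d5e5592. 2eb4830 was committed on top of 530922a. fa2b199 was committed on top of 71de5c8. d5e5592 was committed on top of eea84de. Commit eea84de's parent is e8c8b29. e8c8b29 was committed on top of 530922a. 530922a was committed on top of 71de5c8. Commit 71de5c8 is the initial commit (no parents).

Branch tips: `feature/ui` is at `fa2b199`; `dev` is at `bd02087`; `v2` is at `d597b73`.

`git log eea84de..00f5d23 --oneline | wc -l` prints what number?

5

Reachable from 00f5d23: {00f5d23, 2eb4830, 4edd67c, 530922a, 71de5c8, d597b73, d5e5592, e8c8b29, eea84de}.
Reachable from eea84de: {530922a, 71de5c8, e8c8b29, eea84de}.
In 00f5d23's history but not eea84de's: {00f5d23, 2eb4830, 4edd67c, d597b73, d5e5592} — 5 commits.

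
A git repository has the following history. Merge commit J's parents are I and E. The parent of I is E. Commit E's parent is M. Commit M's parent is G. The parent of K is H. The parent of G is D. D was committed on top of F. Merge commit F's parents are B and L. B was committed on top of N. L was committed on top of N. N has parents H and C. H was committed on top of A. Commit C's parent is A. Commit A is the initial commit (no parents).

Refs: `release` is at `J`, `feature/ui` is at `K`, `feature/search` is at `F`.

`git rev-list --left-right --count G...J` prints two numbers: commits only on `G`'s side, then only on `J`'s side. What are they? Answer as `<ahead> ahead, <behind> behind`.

0 ahead, 4 behind

Reachable from G: {A, B, C, D, F, G, H, L, N}.
Reachable from J: {A, B, C, D, E, F, G, H, I, J, L, M, N}.
Only in G's history (ahead): {} — 0.
Only in J's history (behind): {E, I, J, M} — 4.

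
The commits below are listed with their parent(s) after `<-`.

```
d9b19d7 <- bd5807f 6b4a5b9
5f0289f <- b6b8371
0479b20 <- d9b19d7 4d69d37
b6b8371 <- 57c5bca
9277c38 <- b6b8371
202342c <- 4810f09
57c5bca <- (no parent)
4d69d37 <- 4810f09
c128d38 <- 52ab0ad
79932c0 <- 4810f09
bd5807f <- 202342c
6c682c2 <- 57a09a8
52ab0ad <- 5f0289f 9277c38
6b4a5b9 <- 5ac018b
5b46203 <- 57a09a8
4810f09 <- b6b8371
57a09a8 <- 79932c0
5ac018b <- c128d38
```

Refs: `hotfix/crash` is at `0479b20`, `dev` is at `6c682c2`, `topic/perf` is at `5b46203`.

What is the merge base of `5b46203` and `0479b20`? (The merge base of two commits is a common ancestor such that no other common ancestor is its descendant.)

4810f09

Ancestors of 5b46203: {4810f09, 57a09a8, 57c5bca, 5b46203, 79932c0, b6b8371}.
Ancestors of 0479b20: {0479b20, 202342c, 4810f09, 4d69d37, 52ab0ad, 57c5bca, 5ac018b, 5f0289f, 6b4a5b9, 9277c38, b6b8371, bd5807f, c128d38, d9b19d7}.
Common ancestors: {4810f09, 57c5bca, b6b8371}.
Among these, 4810f09 is not an ancestor of any other common ancestor — it is the merge base.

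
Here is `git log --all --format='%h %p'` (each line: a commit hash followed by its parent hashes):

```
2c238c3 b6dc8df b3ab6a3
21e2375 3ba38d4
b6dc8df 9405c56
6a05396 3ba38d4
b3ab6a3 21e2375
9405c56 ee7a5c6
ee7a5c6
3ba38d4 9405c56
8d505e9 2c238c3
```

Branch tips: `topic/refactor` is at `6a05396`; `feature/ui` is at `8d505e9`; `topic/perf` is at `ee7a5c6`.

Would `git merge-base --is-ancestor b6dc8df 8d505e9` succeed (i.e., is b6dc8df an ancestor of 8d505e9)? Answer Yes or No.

Yes

Ancestors of 8d505e9 (commits reachable by following parents): {21e2375, 2c238c3, 3ba38d4, 8d505e9, 9405c56, b3ab6a3, b6dc8df, ee7a5c6}.
b6dc8df is in that set, so it is an ancestor of 8d505e9.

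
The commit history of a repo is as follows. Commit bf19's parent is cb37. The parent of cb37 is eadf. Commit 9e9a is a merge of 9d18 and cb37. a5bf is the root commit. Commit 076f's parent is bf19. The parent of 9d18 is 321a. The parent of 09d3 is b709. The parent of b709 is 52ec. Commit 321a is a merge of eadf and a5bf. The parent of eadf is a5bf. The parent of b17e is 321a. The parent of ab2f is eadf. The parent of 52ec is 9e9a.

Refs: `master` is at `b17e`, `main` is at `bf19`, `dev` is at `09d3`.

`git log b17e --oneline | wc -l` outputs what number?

Walking parent pointers from b17e: reachable set = {321a, a5bf, b17e, eadf}.
That is 4 commits.

4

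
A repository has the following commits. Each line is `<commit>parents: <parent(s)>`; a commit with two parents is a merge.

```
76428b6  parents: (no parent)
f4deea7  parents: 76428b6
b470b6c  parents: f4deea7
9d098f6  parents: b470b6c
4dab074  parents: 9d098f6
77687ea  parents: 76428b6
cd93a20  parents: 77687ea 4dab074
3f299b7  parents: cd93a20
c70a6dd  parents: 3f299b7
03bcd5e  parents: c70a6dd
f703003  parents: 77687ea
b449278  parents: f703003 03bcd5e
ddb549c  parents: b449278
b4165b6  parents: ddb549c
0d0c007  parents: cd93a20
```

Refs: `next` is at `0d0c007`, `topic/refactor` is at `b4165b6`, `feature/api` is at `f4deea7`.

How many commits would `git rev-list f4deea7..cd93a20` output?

5

Reachable from cd93a20: {4dab074, 76428b6, 77687ea, 9d098f6, b470b6c, cd93a20, f4deea7}.
Reachable from f4deea7: {76428b6, f4deea7}.
In cd93a20's history but not f4deea7's: {4dab074, 77687ea, 9d098f6, b470b6c, cd93a20} — 5 commits.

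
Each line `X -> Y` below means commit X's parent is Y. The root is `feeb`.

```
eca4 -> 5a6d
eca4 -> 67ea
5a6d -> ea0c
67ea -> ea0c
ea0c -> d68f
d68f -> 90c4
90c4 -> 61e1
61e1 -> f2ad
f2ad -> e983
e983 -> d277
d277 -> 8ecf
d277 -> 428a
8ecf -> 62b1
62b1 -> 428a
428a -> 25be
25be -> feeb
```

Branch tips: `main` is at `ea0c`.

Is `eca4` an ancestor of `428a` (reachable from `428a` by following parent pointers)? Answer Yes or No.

No

Ancestors of 428a: {25be, 428a, feeb}.
eca4 is not in that set, so it is not an ancestor of 428a.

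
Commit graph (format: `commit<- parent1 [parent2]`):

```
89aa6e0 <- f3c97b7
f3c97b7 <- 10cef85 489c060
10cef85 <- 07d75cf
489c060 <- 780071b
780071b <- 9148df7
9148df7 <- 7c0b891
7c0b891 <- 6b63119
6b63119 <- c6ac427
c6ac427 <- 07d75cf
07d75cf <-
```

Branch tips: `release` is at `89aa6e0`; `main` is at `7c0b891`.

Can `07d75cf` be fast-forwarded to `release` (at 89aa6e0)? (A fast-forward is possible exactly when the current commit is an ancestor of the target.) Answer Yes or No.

A fast-forward from 07d75cf to 89aa6e0 is possible iff 07d75cf is an ancestor of 89aa6e0.
Ancestors of 89aa6e0: {07d75cf, 10cef85, 489c060, 6b63119, 780071b, 7c0b891, 89aa6e0, 9148df7, c6ac427, f3c97b7}.
07d75cf is among them, so fast-forward is possible.

Yes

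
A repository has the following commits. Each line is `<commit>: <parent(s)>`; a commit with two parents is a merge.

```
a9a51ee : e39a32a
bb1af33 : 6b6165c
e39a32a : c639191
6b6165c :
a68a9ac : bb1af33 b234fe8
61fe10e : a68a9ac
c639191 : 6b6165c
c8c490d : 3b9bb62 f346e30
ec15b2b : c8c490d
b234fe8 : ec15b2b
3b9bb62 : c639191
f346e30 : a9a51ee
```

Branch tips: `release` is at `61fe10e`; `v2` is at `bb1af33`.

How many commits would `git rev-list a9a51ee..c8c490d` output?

Reachable from c8c490d: {3b9bb62, 6b6165c, a9a51ee, c639191, c8c490d, e39a32a, f346e30}.
Reachable from a9a51ee: {6b6165c, a9a51ee, c639191, e39a32a}.
In c8c490d's history but not a9a51ee's: {3b9bb62, c8c490d, f346e30} — 3 commits.

3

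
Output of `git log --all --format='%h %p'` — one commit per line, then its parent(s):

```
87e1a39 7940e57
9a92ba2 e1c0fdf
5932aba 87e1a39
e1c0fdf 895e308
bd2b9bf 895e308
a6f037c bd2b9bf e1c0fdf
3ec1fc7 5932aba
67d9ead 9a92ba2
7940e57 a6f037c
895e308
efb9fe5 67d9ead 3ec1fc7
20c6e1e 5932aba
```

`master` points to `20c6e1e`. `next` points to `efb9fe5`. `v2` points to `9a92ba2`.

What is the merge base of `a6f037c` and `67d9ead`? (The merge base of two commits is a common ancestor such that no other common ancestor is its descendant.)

Ancestors of a6f037c: {895e308, a6f037c, bd2b9bf, e1c0fdf}.
Ancestors of 67d9ead: {67d9ead, 895e308, 9a92ba2, e1c0fdf}.
Common ancestors: {895e308, e1c0fdf}.
Among these, e1c0fdf is not an ancestor of any other common ancestor — it is the merge base.

e1c0fdf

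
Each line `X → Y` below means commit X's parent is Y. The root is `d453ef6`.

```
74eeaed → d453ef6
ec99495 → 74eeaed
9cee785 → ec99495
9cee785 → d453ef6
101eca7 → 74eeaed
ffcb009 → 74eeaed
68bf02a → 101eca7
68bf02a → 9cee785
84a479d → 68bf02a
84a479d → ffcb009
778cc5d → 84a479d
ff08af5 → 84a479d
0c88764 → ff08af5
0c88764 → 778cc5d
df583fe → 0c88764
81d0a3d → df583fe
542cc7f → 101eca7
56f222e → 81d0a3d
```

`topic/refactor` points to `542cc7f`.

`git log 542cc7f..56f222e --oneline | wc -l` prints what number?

11

Reachable from 56f222e: {0c88764, 101eca7, 56f222e, 68bf02a, 74eeaed, 778cc5d, 81d0a3d, 84a479d, 9cee785, d453ef6, df583fe, ec99495, ff08af5, ffcb009}.
Reachable from 542cc7f: {101eca7, 542cc7f, 74eeaed, d453ef6}.
In 56f222e's history but not 542cc7f's: {0c88764, 56f222e, 68bf02a, 778cc5d, 81d0a3d, 84a479d, 9cee785, df583fe, ec99495, ff08af5, ffcb009} — 11 commits.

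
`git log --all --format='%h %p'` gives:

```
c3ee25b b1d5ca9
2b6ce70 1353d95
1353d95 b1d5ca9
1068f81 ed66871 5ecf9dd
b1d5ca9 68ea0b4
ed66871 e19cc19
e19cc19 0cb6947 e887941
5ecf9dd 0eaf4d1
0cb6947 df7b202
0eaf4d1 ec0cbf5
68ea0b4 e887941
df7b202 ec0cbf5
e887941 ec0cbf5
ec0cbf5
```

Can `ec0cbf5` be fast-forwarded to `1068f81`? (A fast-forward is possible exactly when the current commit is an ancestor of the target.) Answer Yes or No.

Yes

A fast-forward from ec0cbf5 to 1068f81 is possible iff ec0cbf5 is an ancestor of 1068f81.
Ancestors of 1068f81: {0cb6947, 0eaf4d1, 1068f81, 5ecf9dd, df7b202, e19cc19, e887941, ec0cbf5, ed66871}.
ec0cbf5 is among them, so fast-forward is possible.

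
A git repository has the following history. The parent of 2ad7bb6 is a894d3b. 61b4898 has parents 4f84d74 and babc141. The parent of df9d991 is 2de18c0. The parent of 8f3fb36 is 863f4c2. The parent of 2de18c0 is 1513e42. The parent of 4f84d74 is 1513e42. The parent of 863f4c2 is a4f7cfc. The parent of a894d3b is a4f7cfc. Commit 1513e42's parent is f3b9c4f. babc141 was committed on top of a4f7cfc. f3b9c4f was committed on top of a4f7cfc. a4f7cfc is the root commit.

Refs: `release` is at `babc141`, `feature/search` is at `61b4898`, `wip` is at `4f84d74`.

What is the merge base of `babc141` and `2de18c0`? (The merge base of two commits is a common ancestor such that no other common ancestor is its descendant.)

Ancestors of babc141: {a4f7cfc, babc141}.
Ancestors of 2de18c0: {1513e42, 2de18c0, a4f7cfc, f3b9c4f}.
Common ancestors: {a4f7cfc}.
The only common ancestor is a4f7cfc, so it is the merge base.

a4f7cfc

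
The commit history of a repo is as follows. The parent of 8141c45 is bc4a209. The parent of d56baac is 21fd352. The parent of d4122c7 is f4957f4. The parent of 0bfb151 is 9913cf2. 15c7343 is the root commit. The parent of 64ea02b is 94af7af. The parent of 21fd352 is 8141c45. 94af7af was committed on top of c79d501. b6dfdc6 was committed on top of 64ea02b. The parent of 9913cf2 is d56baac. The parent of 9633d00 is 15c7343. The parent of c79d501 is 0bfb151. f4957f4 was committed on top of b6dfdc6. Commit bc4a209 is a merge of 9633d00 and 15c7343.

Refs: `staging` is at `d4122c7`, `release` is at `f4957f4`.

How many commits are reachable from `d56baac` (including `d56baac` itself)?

6

Walking parent pointers from d56baac: reachable set = {15c7343, 21fd352, 8141c45, 9633d00, bc4a209, d56baac}.
That is 6 commits.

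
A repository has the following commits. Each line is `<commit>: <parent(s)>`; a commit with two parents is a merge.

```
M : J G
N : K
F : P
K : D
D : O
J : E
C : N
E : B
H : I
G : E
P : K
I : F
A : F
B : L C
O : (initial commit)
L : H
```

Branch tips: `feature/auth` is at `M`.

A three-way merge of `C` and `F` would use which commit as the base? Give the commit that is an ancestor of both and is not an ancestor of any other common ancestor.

K

Ancestors of C: {C, D, K, N, O}.
Ancestors of F: {D, F, K, O, P}.
Common ancestors: {D, K, O}.
Among these, K is not an ancestor of any other common ancestor — it is the merge base.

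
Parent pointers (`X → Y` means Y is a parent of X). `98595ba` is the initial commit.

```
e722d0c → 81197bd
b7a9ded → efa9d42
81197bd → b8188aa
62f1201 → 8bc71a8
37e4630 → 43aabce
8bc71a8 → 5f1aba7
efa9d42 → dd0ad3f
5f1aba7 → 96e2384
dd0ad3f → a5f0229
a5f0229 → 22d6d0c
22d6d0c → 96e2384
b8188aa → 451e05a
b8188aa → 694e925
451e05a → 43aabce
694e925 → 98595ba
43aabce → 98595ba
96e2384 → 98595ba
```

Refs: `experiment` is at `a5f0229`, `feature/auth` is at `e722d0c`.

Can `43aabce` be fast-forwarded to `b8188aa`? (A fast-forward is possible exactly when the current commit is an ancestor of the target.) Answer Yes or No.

Yes

A fast-forward from 43aabce to b8188aa is possible iff 43aabce is an ancestor of b8188aa.
Ancestors of b8188aa: {43aabce, 451e05a, 694e925, 98595ba, b8188aa}.
43aabce is among them, so fast-forward is possible.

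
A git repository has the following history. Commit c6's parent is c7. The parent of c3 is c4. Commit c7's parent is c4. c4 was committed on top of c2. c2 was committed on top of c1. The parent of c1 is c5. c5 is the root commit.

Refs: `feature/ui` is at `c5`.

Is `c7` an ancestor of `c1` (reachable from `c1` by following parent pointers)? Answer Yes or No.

No

Ancestors of c1: {c1, c5}.
c7 is not in that set, so it is not an ancestor of c1.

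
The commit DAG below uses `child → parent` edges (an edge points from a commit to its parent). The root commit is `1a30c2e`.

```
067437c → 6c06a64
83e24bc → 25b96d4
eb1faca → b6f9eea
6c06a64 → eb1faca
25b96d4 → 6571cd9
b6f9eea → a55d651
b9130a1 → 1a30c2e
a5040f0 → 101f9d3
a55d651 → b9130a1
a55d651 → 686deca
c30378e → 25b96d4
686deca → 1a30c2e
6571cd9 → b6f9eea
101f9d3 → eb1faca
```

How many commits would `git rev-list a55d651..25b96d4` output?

3

Reachable from 25b96d4: {1a30c2e, 25b96d4, 6571cd9, 686deca, a55d651, b6f9eea, b9130a1}.
Reachable from a55d651: {1a30c2e, 686deca, a55d651, b9130a1}.
In 25b96d4's history but not a55d651's: {25b96d4, 6571cd9, b6f9eea} — 3 commits.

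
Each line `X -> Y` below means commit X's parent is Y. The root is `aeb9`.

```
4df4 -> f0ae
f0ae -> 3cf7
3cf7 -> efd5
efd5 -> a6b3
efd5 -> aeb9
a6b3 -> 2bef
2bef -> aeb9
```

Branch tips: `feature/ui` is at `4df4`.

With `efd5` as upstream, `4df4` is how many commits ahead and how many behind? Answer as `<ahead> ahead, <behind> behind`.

3 ahead, 0 behind

Reachable from 4df4: {2bef, 3cf7, 4df4, a6b3, aeb9, efd5, f0ae}.
Reachable from efd5: {2bef, a6b3, aeb9, efd5}.
Only in 4df4's history (ahead): {3cf7, 4df4, f0ae} — 3.
Only in efd5's history (behind): {} — 0.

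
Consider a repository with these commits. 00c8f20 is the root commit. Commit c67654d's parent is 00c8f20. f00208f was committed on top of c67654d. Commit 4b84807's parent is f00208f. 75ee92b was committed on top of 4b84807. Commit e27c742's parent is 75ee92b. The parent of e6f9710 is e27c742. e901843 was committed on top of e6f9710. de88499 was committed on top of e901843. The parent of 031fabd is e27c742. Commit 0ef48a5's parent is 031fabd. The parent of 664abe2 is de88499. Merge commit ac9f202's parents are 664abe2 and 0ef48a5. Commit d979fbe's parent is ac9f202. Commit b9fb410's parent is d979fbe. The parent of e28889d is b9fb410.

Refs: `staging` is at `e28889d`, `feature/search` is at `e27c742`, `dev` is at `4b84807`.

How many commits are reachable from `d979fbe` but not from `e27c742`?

Reachable from d979fbe: {00c8f20, 031fabd, 0ef48a5, 4b84807, 664abe2, 75ee92b, ac9f202, c67654d, d979fbe, de88499, e27c742, e6f9710, e901843, f00208f}.
Reachable from e27c742: {00c8f20, 4b84807, 75ee92b, c67654d, e27c742, f00208f}.
In d979fbe's history but not e27c742's: {031fabd, 0ef48a5, 664abe2, ac9f202, d979fbe, de88499, e6f9710, e901843} — 8 commits.

8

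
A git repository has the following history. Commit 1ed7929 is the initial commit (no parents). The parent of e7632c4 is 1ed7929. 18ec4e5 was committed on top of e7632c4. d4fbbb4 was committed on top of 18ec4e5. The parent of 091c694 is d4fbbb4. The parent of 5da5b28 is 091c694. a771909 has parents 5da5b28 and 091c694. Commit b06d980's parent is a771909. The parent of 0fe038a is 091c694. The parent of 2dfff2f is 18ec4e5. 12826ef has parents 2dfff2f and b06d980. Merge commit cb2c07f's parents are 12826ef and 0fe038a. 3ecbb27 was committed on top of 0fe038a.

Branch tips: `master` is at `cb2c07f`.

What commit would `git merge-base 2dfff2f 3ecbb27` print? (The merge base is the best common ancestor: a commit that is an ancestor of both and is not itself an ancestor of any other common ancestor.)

Ancestors of 2dfff2f: {18ec4e5, 1ed7929, 2dfff2f, e7632c4}.
Ancestors of 3ecbb27: {091c694, 0fe038a, 18ec4e5, 1ed7929, 3ecbb27, d4fbbb4, e7632c4}.
Common ancestors: {18ec4e5, 1ed7929, e7632c4}.
Among these, 18ec4e5 is not an ancestor of any other common ancestor — it is the merge base.

18ec4e5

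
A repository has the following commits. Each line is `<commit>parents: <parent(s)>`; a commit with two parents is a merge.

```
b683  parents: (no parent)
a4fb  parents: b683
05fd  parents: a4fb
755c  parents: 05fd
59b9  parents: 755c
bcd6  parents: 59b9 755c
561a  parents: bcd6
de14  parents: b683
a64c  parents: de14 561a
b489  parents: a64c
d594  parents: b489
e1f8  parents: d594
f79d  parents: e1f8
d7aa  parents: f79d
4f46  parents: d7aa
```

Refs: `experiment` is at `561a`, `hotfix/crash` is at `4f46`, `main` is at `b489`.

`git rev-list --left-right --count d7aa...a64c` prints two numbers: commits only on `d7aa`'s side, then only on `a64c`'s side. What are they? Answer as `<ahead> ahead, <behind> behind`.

5 ahead, 0 behind

Reachable from d7aa: {05fd, 561a, 59b9, 755c, a4fb, a64c, b489, b683, bcd6, d594, d7aa, de14, e1f8, f79d}.
Reachable from a64c: {05fd, 561a, 59b9, 755c, a4fb, a64c, b683, bcd6, de14}.
Only in d7aa's history (ahead): {b489, d594, d7aa, e1f8, f79d} — 5.
Only in a64c's history (behind): {} — 0.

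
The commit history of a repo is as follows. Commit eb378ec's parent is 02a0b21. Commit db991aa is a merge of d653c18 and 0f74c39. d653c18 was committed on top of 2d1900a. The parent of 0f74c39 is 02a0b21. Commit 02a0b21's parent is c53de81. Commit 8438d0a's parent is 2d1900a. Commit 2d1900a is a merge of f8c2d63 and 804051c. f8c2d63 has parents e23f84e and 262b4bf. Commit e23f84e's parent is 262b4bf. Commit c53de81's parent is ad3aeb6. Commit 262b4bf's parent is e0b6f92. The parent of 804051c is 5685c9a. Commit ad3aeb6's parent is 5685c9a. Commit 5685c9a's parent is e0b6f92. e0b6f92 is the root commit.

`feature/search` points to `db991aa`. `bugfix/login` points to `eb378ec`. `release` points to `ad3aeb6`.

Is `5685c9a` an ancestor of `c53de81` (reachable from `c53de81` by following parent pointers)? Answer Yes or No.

Yes

Ancestors of c53de81 (commits reachable by following parents): {5685c9a, ad3aeb6, c53de81, e0b6f92}.
5685c9a is in that set, so it is an ancestor of c53de81.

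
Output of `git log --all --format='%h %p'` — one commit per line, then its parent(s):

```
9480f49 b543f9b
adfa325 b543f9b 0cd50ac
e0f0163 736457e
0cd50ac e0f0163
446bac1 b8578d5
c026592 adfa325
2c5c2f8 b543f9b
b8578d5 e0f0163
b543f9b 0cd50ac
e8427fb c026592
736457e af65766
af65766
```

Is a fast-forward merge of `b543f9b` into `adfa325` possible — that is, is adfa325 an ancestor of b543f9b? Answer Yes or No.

No

A fast-forward from adfa325 to b543f9b is possible iff adfa325 is an ancestor of b543f9b.
Ancestors of b543f9b: {0cd50ac, 736457e, af65766, b543f9b, e0f0163}.
adfa325 is not among them, so fast-forward is not possible.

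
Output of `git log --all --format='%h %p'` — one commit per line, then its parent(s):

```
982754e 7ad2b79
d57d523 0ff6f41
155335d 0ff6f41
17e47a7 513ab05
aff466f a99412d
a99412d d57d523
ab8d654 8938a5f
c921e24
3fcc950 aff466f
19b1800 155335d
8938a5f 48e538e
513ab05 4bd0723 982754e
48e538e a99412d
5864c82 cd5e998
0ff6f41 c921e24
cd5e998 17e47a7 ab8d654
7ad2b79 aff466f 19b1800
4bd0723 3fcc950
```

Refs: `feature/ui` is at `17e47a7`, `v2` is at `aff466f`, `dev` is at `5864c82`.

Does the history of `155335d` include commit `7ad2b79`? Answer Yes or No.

Ancestors of 155335d: {0ff6f41, 155335d, c921e24}.
7ad2b79 is not in that set, so it is not an ancestor of 155335d.

No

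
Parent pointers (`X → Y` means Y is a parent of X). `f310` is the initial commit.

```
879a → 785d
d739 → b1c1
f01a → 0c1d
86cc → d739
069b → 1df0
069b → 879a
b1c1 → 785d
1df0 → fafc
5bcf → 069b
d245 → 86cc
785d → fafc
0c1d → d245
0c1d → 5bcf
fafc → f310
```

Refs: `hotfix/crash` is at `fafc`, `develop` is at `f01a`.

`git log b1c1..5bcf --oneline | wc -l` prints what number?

4

Reachable from 5bcf: {069b, 1df0, 5bcf, 785d, 879a, f310, fafc}.
Reachable from b1c1: {785d, b1c1, f310, fafc}.
In 5bcf's history but not b1c1's: {069b, 1df0, 5bcf, 879a} — 4 commits.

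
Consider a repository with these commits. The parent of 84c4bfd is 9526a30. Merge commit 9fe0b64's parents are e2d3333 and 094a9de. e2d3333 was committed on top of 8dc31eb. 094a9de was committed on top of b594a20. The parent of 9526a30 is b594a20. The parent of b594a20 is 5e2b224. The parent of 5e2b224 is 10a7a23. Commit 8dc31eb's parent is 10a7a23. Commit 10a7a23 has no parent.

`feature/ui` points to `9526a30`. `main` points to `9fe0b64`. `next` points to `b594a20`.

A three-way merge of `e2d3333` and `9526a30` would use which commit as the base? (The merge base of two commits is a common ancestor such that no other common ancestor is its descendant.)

Ancestors of e2d3333: {10a7a23, 8dc31eb, e2d3333}.
Ancestors of 9526a30: {10a7a23, 5e2b224, 9526a30, b594a20}.
Common ancestors: {10a7a23}.
The only common ancestor is 10a7a23, so it is the merge base.

10a7a23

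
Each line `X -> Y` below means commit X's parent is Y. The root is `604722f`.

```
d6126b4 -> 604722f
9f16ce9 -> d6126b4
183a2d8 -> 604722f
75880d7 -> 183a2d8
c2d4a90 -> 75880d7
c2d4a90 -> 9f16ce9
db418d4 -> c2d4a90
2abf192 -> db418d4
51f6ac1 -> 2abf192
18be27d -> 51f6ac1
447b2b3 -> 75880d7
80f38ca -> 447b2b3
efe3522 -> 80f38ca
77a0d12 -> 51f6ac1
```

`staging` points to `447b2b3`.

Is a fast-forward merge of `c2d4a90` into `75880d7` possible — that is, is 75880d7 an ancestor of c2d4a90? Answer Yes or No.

A fast-forward from 75880d7 to c2d4a90 is possible iff 75880d7 is an ancestor of c2d4a90.
Ancestors of c2d4a90: {183a2d8, 604722f, 75880d7, 9f16ce9, c2d4a90, d6126b4}.
75880d7 is among them, so fast-forward is possible.

Yes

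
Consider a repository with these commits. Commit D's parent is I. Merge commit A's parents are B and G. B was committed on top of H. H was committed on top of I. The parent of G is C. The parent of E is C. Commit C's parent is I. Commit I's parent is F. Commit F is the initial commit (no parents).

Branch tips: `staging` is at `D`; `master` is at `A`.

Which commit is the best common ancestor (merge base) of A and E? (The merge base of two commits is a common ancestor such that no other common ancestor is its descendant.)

Ancestors of A: {A, B, C, F, G, H, I}.
Ancestors of E: {C, E, F, I}.
Common ancestors: {C, F, I}.
Among these, C is not an ancestor of any other common ancestor — it is the merge base.

C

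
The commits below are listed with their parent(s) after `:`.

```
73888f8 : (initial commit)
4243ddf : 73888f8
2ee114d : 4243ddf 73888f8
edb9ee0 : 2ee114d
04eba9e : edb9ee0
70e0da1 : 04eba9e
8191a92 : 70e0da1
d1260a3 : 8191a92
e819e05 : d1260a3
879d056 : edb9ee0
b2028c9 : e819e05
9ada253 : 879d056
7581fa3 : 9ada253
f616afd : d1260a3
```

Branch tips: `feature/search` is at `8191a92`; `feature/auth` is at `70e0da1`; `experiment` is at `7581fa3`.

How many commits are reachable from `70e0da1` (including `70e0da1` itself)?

6

Walking parent pointers from 70e0da1: reachable set = {04eba9e, 2ee114d, 4243ddf, 70e0da1, 73888f8, edb9ee0}.
That is 6 commits.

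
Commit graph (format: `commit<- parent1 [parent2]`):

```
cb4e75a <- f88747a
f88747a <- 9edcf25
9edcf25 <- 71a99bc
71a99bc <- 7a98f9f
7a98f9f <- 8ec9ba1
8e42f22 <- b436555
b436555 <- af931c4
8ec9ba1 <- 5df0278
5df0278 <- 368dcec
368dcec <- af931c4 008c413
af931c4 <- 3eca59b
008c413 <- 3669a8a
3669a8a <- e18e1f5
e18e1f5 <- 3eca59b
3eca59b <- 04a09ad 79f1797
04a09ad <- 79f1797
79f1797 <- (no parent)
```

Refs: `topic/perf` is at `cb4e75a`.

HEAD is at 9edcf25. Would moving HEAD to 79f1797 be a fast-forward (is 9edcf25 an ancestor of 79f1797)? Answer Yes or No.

No

A fast-forward from 9edcf25 to 79f1797 is possible iff 9edcf25 is an ancestor of 79f1797.
Ancestors of 79f1797: {79f1797}.
9edcf25 is not among them, so fast-forward is not possible.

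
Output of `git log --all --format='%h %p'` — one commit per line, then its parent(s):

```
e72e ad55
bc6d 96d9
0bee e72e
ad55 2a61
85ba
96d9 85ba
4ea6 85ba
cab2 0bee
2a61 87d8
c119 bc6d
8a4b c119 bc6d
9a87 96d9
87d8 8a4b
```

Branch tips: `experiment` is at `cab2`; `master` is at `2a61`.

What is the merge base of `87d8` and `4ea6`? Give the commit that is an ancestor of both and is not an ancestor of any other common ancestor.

85ba

Ancestors of 87d8: {85ba, 87d8, 8a4b, 96d9, bc6d, c119}.
Ancestors of 4ea6: {4ea6, 85ba}.
Common ancestors: {85ba}.
The only common ancestor is 85ba, so it is the merge base.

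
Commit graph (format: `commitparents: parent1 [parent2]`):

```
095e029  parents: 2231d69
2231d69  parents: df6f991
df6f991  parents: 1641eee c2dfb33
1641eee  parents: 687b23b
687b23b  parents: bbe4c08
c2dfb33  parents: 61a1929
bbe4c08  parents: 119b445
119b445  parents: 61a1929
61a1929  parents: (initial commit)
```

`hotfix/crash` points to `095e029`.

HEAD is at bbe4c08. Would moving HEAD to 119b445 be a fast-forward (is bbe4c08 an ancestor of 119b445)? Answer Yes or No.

A fast-forward from bbe4c08 to 119b445 is possible iff bbe4c08 is an ancestor of 119b445.
Ancestors of 119b445: {119b445, 61a1929}.
bbe4c08 is not among them, so fast-forward is not possible.

No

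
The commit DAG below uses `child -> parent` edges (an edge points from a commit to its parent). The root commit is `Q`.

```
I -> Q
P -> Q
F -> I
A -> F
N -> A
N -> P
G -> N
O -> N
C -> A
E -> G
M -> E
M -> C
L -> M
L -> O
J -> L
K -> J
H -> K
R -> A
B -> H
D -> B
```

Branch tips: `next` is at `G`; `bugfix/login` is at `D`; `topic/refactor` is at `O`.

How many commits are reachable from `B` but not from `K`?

2

Reachable from B: {A, B, C, E, F, G, H, I, J, K, L, M, N, O, P, Q}.
Reachable from K: {A, C, E, F, G, I, J, K, L, M, N, O, P, Q}.
In B's history but not K's: {B, H} — 2 commits.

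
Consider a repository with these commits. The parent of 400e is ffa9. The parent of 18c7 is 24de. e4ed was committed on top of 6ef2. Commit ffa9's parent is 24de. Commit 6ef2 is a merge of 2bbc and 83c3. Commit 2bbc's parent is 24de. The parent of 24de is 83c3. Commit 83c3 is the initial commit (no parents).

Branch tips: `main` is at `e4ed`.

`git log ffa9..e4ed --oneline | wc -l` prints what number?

3

Reachable from e4ed: {24de, 2bbc, 6ef2, 83c3, e4ed}.
Reachable from ffa9: {24de, 83c3, ffa9}.
In e4ed's history but not ffa9's: {2bbc, 6ef2, e4ed} — 3 commits.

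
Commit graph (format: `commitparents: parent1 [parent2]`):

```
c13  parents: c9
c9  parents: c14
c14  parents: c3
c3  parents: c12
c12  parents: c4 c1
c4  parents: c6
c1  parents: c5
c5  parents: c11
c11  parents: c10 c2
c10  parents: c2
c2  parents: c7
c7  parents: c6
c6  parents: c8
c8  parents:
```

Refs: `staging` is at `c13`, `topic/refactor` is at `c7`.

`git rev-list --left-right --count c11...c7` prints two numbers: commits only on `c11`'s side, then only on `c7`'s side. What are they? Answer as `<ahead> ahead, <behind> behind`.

3 ahead, 0 behind

Reachable from c11: {c10, c11, c2, c6, c7, c8}.
Reachable from c7: {c6, c7, c8}.
Only in c11's history (ahead): {c10, c11, c2} — 3.
Only in c7's history (behind): {} — 0.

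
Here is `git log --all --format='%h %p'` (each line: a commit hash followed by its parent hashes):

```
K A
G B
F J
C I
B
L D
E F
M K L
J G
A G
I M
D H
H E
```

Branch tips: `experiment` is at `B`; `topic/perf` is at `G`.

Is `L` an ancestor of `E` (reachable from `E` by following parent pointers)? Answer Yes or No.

Ancestors of E: {B, E, F, G, J}.
L is not in that set, so it is not an ancestor of E.

No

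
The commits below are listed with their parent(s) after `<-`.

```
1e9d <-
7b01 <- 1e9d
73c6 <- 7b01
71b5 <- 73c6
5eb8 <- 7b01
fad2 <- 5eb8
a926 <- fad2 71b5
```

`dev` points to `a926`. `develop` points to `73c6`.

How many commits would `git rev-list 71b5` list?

4

Walking parent pointers from 71b5: reachable set = {1e9d, 71b5, 73c6, 7b01}.
That is 4 commits.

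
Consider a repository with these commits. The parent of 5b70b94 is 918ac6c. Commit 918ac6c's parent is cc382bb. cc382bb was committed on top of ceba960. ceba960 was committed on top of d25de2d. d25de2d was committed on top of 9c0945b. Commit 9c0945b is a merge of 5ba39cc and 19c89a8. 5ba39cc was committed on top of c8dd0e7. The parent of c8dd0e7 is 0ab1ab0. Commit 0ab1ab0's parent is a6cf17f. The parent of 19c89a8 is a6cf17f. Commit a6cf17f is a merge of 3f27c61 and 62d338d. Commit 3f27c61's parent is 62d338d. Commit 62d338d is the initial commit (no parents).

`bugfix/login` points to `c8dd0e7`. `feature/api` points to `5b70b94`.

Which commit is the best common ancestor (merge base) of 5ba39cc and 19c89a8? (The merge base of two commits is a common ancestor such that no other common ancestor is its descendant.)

a6cf17f

Ancestors of 5ba39cc: {0ab1ab0, 3f27c61, 5ba39cc, 62d338d, a6cf17f, c8dd0e7}.
Ancestors of 19c89a8: {19c89a8, 3f27c61, 62d338d, a6cf17f}.
Common ancestors: {3f27c61, 62d338d, a6cf17f}.
Among these, a6cf17f is not an ancestor of any other common ancestor — it is the merge base.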